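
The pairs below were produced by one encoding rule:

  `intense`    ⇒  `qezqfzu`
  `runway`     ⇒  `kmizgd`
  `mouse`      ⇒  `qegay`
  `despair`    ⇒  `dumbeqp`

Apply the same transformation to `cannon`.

Two steps: reverse the string, then apply a Caesar shift of +12.
For cannon: reverse → nonnac; then shift: n+12=z, o+12=a, n+12=z, n+12=z, a+12=m, c+12=o.

zazzmo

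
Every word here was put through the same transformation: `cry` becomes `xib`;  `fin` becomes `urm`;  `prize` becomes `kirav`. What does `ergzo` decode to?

Each pair mirrors across the alphabet (c↔x, r↔i, y↔b): positions sum to 25. Letters are reflected about the middle of the alphabet (position → 25−position): Atbash.
Decoding ergzo: e↔v, r↔i, g↔t, z↔a, o↔l.

vital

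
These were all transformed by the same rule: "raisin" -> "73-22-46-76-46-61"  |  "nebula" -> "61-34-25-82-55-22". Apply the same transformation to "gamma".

40-22-58-58-22

r(#18)→73 and a(#1)→22: differences scale by 3, so n = 3·pos + 19. The formula is n = 3×(alphabet index, a=1) + 19.
Applying it to gamma: g=7→40, a=1→22, m=13→58, m=13→58, a=1→22.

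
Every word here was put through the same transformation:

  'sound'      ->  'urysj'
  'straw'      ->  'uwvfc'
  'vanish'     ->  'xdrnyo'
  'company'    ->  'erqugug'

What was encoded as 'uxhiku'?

In sound: s→u is +2, o→r is +3, u→y is +4, n→s is +5 — the shift increases by 1 each position. The shift increases by 1 at each position, starting from +2: 2, 3, 4, ….
Undoing it on uxhiku: u−2=s, x−3=u, h−4=d, i−5=d, k−6=e, u−7=n.

sudden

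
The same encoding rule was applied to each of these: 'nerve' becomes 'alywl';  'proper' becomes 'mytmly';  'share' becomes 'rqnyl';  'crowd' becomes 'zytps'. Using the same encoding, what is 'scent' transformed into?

rzlak

n(13)→a(0) and e(4)→l(11) fit y≡19x+13 (mod 26); the inverse of 19 mod 26 is 11. Treating letters as 0–25, the rule is x ↦ 19x + 13 (mod 26).
For scent: s(18)→19·18+13≡17=r; c(2)→19·2+13≡25=z; e(4)→19·4+13≡11=l; n(13)→19·13+13≡0=a; t(19)→19·19+13≡10=k (all mod 26).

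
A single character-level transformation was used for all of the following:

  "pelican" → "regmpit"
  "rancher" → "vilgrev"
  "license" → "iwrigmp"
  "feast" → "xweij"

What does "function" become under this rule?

The output letters match the input read backwards, each shifted +4: pelican reversed is nacilep. The word is reversed, then every letter is shifted forward by 4.
On function: reverse → noitcnuf; then shift: n+4=r, o+4=s, i+4=m, t+4=x, c+4=g, n+4=r, u+4=y, f+4=j.

rsmxgryj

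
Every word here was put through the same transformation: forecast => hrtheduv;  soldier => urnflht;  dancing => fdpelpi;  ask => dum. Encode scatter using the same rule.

The shift depends on letter class: consonant f→h is +2, but vowel o→r is +3. Vowels shift forward by 3 and consonants shift forward by 2.
Applying it to scatter: s(cons)+2=u, c(cons)+2=e, a(vowel)+3=d, t(cons)+2=v, t(cons)+2=v, e(vowel)+3=h, r(cons)+2=t.

uedvvht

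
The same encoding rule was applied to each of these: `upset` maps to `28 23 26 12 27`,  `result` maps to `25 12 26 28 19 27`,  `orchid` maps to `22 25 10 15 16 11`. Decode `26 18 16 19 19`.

skill

u is letter #21 and maps to 28: an offset of 7. Each letter is replaced by its alphabet position (a=1..z=26) + 7.
Reversing it on 26 18 16 19 19: 26→(26−7)÷1=19=s, 18→(18−7)÷1=11=k, 16→(16−7)÷1=9=i, 19→(19−7)÷1=12=l, 19→(19−7)÷1=12=l.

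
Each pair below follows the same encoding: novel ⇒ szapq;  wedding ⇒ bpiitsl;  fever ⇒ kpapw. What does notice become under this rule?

szythp

The shift depends on letter class: consonant n→s is +5, but vowel o→z is +11. The rule splits by letter class: vowels +11, consonants +5.
For notice: n(cons)+5=s, o(vowel)+11=z, t(cons)+5=y, i(vowel)+11=t, c(cons)+5=h, e(vowel)+11=p.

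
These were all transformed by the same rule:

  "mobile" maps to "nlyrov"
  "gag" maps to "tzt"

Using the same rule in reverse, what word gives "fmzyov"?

Each pair mirrors across the alphabet (m↔n, o↔l, b↔y): positions sum to 25. Each letter is replaced by its mirror in the alphabet: a↔z, b↔y, c↔x, and so on (the Atbash cipher).
Decoding fmzyov: f↔u, m↔n, z↔a, y↔b, o↔l, v↔e.

unable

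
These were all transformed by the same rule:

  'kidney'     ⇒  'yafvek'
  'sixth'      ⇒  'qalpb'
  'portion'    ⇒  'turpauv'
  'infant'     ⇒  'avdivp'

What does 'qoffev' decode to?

sudden

k(10)→y(24) and i(8)→a(0) fit y≡25x+8 (mod 26); the inverse of 25 mod 26 is 25. Treating letters as 0–25, the rule is x ↦ 25x + 8 (mod 26).
Undoing it on qoffev: q(16)→25·(16−8)≡18=s; o(14)→25·(14−8)≡20=u; f(5)→25·(5−8)≡3=d; f(5)→25·(5−8)≡3=d; e(4)→25·(4−8)≡4=e; v(21)→25·(21−8)≡13=n (all mod 26).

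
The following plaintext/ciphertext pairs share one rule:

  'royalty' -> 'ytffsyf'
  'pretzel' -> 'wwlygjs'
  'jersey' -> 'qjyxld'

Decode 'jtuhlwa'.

Shifts by position in royalty: pos 0: r→y (+7), pos 1: o→t (+5), pos 2: y→f (+7), pos 3: a→f (+5) — repeating every 2. A repeating key of period 2 is used — shifts +7, +5 over and over.
Reversing it on jtuhlwa: j−7=c, t−5=o, u−7=n, h−5=c, l−7=e, w−5=r, a−7=t.

concert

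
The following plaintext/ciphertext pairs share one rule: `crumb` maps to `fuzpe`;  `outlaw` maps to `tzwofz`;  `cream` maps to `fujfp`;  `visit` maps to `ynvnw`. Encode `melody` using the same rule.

The shift depends on letter class: consonant c→f is +3, but vowel u→z is +5. The rule splits by letter class: vowels +5, consonants +3.
For melody: m(cons)+3=p, e(vowel)+5=j, l(cons)+3=o, o(vowel)+5=t, d(cons)+3=g, y(cons)+3=b.

pjotgb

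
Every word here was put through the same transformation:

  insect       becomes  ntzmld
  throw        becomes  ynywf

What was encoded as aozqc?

visit

In insect: i→n is +5, n→t is +6, s→z is +7, e→m is +8 — the shift increases by 1 each position. The shift increases by 1 at each position, starting from +5: 5, 6, 7, ….
Decoding aozqc: a−5=v, o−6=i, z−7=s, q−8=i, c−9=t.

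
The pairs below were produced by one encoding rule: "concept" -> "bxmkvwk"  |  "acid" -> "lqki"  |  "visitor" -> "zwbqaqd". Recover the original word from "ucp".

The output letters match the input read backwards, each shifted +8: concept reversed is tpecnoc. Two steps: reverse the string, then apply a Caesar shift of +8.
Undoing it on ucp: shift back: u−8=m, c−8=u, p−8=h → muh; then reverse → hum.

hum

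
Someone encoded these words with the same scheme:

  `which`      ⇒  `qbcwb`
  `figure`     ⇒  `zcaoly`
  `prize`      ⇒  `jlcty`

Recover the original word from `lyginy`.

Compare letters: w→q is +20, h→b is +20, i→c is +20 — a constant shift. It's a constant shift of +20 (ROT20).
Reversing it on lyginy: l−20=r, y−20=e, g−20=m, i−20=o, n−20=t, y−20=e.

remote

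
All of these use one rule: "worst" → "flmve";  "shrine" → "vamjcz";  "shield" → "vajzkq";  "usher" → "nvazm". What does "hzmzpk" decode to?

cereal

w(22)→f(5) and o(14)→l(11) fit y≡9x+15 (mod 26); the inverse of 9 mod 26 is 3. Treating letters as 0–25, the rule is x ↦ 9x + 15 (mod 26).
Reversing it on hzmzpk: h(7)→3·(7−15)≡2=c; z(25)→3·(25−15)≡4=e; m(12)→3·(12−15)≡17=r; z(25)→3·(25−15)≡4=e; p(15)→3·(15−15)≡0=a; k(10)→3·(10−15)≡11=l (all mod 26).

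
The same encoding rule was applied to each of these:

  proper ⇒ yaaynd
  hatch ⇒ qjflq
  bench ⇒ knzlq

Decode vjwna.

maker

It's a Vigenère-style cipher with numeric key [9,9,12]: position i shifts by key[i mod 3].
Reversing it on vjwna: v−9=m, j−9=a, w−12=k, n−9=e, a−9=r.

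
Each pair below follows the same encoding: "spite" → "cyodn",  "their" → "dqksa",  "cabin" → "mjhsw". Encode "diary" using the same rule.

Shifts by position in spite: pos 0: s→c (+10), pos 1: p→y (+9), pos 2: i→o (+6), pos 3: t→d (+10), pos 4: e→n (+9) — repeating every 3. A repeating key of period 3 is used — shifts +10, +9, +6 over and over.
For diary: d+10=n, i+9=r, a+6=g, r+10=b, y+9=h.

nrgbh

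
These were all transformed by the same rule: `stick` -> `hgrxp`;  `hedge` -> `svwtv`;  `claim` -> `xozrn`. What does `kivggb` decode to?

pretty

Each pair mirrors across the alphabet (s↔h, t↔g, i↔r): positions sum to 25. Letters are reflected about the middle of the alphabet (position → 25−position): Atbash.
Decoding kivggb: k↔p, i↔r, v↔e, g↔t, g↔t, b↔y.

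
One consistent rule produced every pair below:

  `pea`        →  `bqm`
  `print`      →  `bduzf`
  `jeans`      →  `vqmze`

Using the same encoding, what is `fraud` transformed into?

rdmgp

Compare letters: p→b is +12, e→q is +12, a→m is +12 — a constant shift. This is a Caesar cipher with shift 12.
On fraud: f+12=r, r+12=d, a+12=m, u+12=g, d+12=p.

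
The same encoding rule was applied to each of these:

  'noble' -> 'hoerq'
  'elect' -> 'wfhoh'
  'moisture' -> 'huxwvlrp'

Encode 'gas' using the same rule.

vdj

The output letters match the input read backwards, each shifted +3: noble reversed is elbon. Read the word backwards and shift each letter +3.
On gas: reverse → sag; then shift: s+3=v, a+3=d, g+3=j.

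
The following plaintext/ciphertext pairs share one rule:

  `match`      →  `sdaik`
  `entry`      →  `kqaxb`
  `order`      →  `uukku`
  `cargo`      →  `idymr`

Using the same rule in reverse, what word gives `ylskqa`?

silent

The shifts repeat in a cycle of length 3: positions 0,1,… shift by +6, +3, +7, then the pattern repeats.
Decoding ylskqa: y−6=s, l−3=i, s−7=l, k−6=e, q−3=n, a−7=t.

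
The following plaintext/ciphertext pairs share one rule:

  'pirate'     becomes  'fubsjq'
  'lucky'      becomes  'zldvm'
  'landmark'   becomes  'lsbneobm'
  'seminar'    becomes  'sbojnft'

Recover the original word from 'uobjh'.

giant

Read the word backwards and shift each letter +1.
Decoding uobjh: shift back: u−1=t, o−1=n, b−1=a, j−1=i, h−1=g → tnaig; then reverse → giant.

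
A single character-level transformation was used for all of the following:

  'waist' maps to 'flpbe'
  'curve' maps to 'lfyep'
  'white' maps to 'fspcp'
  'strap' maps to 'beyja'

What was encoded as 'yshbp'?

It's a Vigenère-style cipher with numeric key [9,11,7]: position i shifts by key[i mod 3].
Undoing it on yshbp: y−9=p, s−11=h, h−7=a, b−9=s, p−11=e.

phase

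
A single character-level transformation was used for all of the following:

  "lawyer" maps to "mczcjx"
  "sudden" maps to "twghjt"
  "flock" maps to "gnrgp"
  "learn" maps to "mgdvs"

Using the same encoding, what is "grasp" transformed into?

htdwu

In lawyer: l→m is +1, a→c is +2, w→z is +3, y→c is +4 — the shift increases by 1 each position. The shift increases by 1 at each position, starting from +1: 1, 2, 3, ….
On grasp: g+1=h, r+2=t, a+3=d, s+4=w, p+5=u.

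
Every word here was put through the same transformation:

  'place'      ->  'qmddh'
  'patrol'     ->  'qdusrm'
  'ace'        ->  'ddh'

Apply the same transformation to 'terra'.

The shift depends on letter class: consonant p→q is +1, but vowel a→d is +3. Two shifts are in play — +3 for a/e/i/o/u, +1 for every other letter.
On terra: t(cons)+1=u, e(vowel)+3=h, r(cons)+1=s, r(cons)+1=s, a(vowel)+3=d.

uhssd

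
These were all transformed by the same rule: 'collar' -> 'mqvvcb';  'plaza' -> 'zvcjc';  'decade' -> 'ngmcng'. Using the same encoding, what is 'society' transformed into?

cqmkgdi

Two shifts are in play — +2 for a/e/i/o/u, +10 for every other letter.
On society: s(cons)+10=c, o(vowel)+2=q, c(cons)+10=m, i(vowel)+2=k, e(vowel)+2=g, t(cons)+10=d, y(cons)+10=i.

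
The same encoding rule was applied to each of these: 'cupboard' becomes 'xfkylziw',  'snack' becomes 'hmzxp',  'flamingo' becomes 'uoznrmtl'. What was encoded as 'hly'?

Each pair mirrors across the alphabet (c↔x, u↔f, p↔k): positions sum to 25. Letters are reflected about the middle of the alphabet (position → 25−position): Atbash.
Reversing it on hly: h↔s, l↔o, y↔b.

sob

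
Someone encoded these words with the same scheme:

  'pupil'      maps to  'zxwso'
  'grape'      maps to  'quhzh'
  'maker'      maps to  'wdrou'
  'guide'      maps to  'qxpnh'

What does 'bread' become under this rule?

Shifts by position in pupil: pos 0: p→z (+10), pos 1: u→x (+3), pos 2: p→w (+7), pos 3: i→s (+10), pos 4: l→o (+3) — repeating every 3. A repeating key of period 3 is used — shifts +10, +3, +7 over and over.
For bread: b+10=l, r+3=u, e+7=l, a+10=k, d+3=g.

lulkg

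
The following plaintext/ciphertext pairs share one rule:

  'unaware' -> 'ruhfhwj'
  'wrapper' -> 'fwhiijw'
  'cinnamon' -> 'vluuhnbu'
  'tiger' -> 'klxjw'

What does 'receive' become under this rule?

wjvjlyj

u(20)→r(17) and n(13)→u(20) fit y≡7x+7 (mod 26); the inverse of 7 mod 26 is 15. Treating letters as 0–25, the rule is x ↦ 7x + 7 (mod 26).
Applying it to receive: r(17)→7·17+7≡22=w; e(4)→7·4+7≡9=j; c(2)→7·2+7≡21=v; e(4)→7·4+7≡9=j; i(8)→7·8+7≡11=l; v(21)→7·21+7≡24=y; e(4)→7·4+7≡9=j (all mod 26).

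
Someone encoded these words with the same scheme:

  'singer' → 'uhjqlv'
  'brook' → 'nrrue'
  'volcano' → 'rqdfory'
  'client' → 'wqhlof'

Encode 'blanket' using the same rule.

whnqdoe

The output letters match the input read backwards, each shifted +3: singer reversed is regnis. The word is reversed, then every letter is shifted forward by 3.
Applying it to blanket: reverse → teknalb; then shift: t+3=w, e+3=h, k+3=n, n+3=q, a+3=d, l+3=o, b+3=e.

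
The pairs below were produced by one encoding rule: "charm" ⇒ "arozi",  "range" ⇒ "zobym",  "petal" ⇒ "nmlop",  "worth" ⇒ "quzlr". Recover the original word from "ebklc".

unity

Each letter's alphabet position (a=0..z=25) is mapped through 19·x+14 mod 26 — an affine cipher.
Decoding ebklc: e(4)→11·(4−14)≡20=u; b(1)→11·(1−14)≡13=n; k(10)→11·(10−14)≡8=i; l(11)→11·(11−14)≡19=t; c(2)→11·(2−14)≡24=y (all mod 26).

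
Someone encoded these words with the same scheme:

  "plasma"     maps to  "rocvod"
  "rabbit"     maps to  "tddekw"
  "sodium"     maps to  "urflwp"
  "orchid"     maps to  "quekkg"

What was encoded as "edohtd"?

camera

A repeating key of period 2 is used — shifts +2, +3 over and over.
Undoing it on edohtd: e−2=c, d−3=a, o−2=m, h−3=e, t−2=r, d−3=a.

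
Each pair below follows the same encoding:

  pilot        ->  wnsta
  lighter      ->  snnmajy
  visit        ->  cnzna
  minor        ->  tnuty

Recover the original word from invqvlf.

Shifts by position in pilot: pos 0: p→w (+7), pos 1: i→n (+5), pos 2: l→s (+7), pos 3: o→t (+5) — repeating every 2. It's a Vigenère-style cipher with numeric key [7,5]: position i shifts by key[i mod 2].
Decoding invqvlf: i−7=b, n−5=i, v−7=o, q−5=l, v−7=o, l−5=g, f−7=y.

biology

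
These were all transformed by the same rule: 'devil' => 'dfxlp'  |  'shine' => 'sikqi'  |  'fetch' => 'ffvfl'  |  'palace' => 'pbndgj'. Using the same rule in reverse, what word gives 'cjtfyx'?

In devil: d→d is +0, e→f is +1, v→x is +2, i→l is +3 — the shift increases by 1 each position. The shift increases by 1 at each position, starting from +0: 0, 1, 2, ….
Reversing it on cjtfyx: c−0=c, j−1=i, t−2=r, f−3=c, y−4=u, x−5=s.

circus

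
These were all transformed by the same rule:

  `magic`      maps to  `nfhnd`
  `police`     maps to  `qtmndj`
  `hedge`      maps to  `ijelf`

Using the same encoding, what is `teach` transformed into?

Shifts by position in magic: pos 0: m→n (+1), pos 1: a→f (+5), pos 2: g→h (+1), pos 3: i→n (+5) — repeating every 2. The shifts repeat in a cycle of length 2: positions 0,1,… shift by +1, +5, then the pattern repeats.
For teach: t+1=u, e+5=j, a+1=b, c+5=h, h+1=i.

ujbhi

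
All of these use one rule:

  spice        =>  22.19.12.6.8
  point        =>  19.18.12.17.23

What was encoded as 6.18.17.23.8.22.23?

s is letter #19 and maps to 22: an offset of 3. Letters become their 1-based position plus 3 (so a→4, b→5, …).
Undoing it on 6.18.17.23.8.22.23: 6→(6−3)÷1=3=c, 18→(18−3)÷1=15=o, 17→(17−3)÷1=14=n, 23→(23−3)÷1=20=t, 8→(8−3)÷1=5=e, 22→(22−3)÷1=19=s, 23→(23−3)÷1=20=t.

contest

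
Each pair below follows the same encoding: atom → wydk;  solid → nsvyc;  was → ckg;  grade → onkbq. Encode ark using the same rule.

ubk

The output letters match the input read backwards, each shifted +10: atom reversed is mota. Two steps: reverse the string, then apply a Caesar shift of +10.
On ark: reverse → kra; then shift: k+10=u, r+10=b, a+10=k.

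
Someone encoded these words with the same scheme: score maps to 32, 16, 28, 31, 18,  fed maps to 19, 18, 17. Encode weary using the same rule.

s is letter #19 and maps to 32: an offset of 13. Letters become their 1-based position plus 13 (so a→14, b→15, …).
Applying it to weary: w=23→36, e=5→18, a=1→14, r=18→31, y=25→38.

36, 18, 14, 31, 38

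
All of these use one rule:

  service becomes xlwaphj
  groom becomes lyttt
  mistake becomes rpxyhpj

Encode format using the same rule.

kvwrhy

Shifts by position in service: pos 0: s→x (+5), pos 1: e→l (+7), pos 2: r→w (+5), pos 3: v→a (+5), pos 4: i→p (+7), pos 5: c→h (+5) — repeating every 3. It's a Vigenère-style cipher with numeric key [5,7,5]: position i shifts by key[i mod 3].
On format: f+5=k, o+7=v, r+5=w, m+5=r, a+7=h, t+5=y.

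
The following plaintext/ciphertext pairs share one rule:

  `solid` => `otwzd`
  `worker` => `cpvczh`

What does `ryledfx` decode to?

mustang

The output letters match the input read backwards, each shifted +11: solid reversed is dilos. Two steps: reverse the string, then apply a Caesar shift of +11.
Decoding ryledfx: shift back: r−11=g, y−11=n, l−11=a, e−11=t, d−11=s, f−11=u, x−11=m → gnatsum; then reverse → mustang.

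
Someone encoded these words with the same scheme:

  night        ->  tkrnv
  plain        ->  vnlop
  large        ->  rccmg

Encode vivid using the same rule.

Shifts by position in night: pos 0: n→t (+6), pos 1: i→k (+2), pos 2: g→r (+11), pos 3: h→n (+6), pos 4: t→v (+2) — repeating every 3. The shifts repeat in a cycle of length 3: positions 0,1,… shift by +6, +2, +11, then the pattern repeats.
For vivid: v+6=b, i+2=k, v+11=g, i+6=o, d+2=f.

bkgof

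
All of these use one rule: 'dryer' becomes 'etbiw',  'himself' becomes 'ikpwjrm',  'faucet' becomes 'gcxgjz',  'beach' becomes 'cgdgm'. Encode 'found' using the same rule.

gqxri

In dryer: d→e is +1, r→t is +2, y→b is +3, e→i is +4 — the shift increases by 1 each position. The shift increases by 1 at each position, starting from +1: 1, 2, 3, ….
Applying it to found: f+1=g, o+2=q, u+3=x, n+4=r, d+5=i.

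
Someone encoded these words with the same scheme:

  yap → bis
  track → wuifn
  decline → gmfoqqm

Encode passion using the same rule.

The shift depends on letter class: consonant y→b is +3, but vowel a→i is +8. The rule splits by letter class: vowels +8, consonants +3.
For passion: p(cons)+3=s, a(vowel)+8=i, s(cons)+3=v, s(cons)+3=v, i(vowel)+8=q, o(vowel)+8=w, n(cons)+3=q.

sivvqwq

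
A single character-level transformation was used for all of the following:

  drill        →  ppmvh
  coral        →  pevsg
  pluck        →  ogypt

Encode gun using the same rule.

ryk

The output letters match the input read backwards, each shifted +4: drill reversed is llird. Read the word backwards and shift each letter +4.
For gun: reverse → nug; then shift: n+4=r, u+4=y, g+4=k.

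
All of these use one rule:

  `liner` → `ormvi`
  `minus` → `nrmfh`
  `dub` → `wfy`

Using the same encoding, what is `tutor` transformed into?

Each letter is replaced by its mirror in the alphabet: a↔z, b↔y, c↔x, and so on (the Atbash cipher).
For tutor: t↔g, u↔f, t↔g, o↔l, r↔i.

gfgli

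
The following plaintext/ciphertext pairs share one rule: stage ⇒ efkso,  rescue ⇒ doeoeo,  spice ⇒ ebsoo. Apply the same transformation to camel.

okyox

Two shifts are in play — +10 for a/e/i/o/u, +12 for every other letter.
On camel: c(cons)+12=o, a(vowel)+10=k, m(cons)+12=y, e(vowel)+10=o, l(cons)+12=x.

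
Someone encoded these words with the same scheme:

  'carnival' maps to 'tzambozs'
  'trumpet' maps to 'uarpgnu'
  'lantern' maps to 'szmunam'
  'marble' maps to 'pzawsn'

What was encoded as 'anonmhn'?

revenge

Treating letters as 0–25, the rule is x ↦ 23x + 25 (mod 26).
Reversing it on anonmhn: a(0)→17·(0−25)≡17=r; n(13)→17·(13−25)≡4=e; o(14)→17·(14−25)≡21=v; n(13)→17·(13−25)≡4=e; m(12)→17·(12−25)≡13=n; h(7)→17·(7−25)≡6=g; n(13)→17·(13−25)≡4=e (all mod 26).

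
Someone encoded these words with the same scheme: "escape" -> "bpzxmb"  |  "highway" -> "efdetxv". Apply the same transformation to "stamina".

pqxjfkx

Compare letters: e→b is +23, s→p is +23, c→z is +23 — a constant shift. Every letter moves 23 places later in the alphabet, wrapping around z→a.
On stamina: s+23=p, t+23=q, a+23=x, m+23=j, i+23=f, n+23=k, a+23=x.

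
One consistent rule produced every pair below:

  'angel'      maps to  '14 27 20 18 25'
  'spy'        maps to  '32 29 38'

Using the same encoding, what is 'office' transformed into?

a is letter #1 and maps to 14: an offset of 13. Each letter is replaced by its alphabet position (a=1..z=26) + 13.
On office: o=15→28, f=6→19, f=6→19, i=9→22, c=3→16, e=5→18.

28 19 19 22 16 18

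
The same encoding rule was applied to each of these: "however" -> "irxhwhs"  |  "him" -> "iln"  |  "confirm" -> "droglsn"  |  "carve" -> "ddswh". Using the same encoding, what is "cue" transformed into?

dxh

The rule splits by letter class: vowels +3, consonants +1.
On cue: c(cons)+1=d, u(vowel)+3=x, e(vowel)+3=h.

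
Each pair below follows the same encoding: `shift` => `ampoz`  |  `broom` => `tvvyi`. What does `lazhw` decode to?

The output letters match the input read backwards, each shifted +7: shift reversed is tfihs. Two steps: reverse the string, then apply a Caesar shift of +7.
Reversing it on lazhw: shift back: l−7=e, a−7=t, z−7=s, h−7=a, w−7=p → etsap; then reverse → paste.

paste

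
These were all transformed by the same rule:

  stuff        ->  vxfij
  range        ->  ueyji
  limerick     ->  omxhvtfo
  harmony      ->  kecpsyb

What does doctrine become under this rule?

gsnwvtqi

Shifts by position in stuff: pos 0: s→v (+3), pos 1: t→x (+4), pos 2: u→f (+11), pos 3: f→i (+3), pos 4: f→j (+4) — repeating every 3. A repeating key of period 3 is used — shifts +3, +4, +11 over and over.
For doctrine: d+3=g, o+4=s, c+11=n, t+3=w, r+4=v, i+11=t, n+3=q, e+4=i.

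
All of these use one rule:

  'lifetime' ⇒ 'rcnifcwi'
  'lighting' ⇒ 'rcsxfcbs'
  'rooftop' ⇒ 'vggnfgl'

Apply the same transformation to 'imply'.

l(11)→r(17) and i(8)→c(2) fit y≡5x+14 (mod 26); the inverse of 5 mod 26 is 21. Treating letters as 0–25, the rule is x ↦ 5x + 14 (mod 26).
Applying it to imply: i(8)→5·8+14≡2=c; m(12)→5·12+14≡22=w; p(15)→5·15+14≡11=l; l(11)→5·11+14≡17=r; y(24)→5·24+14≡4=e (all mod 26).

cwlre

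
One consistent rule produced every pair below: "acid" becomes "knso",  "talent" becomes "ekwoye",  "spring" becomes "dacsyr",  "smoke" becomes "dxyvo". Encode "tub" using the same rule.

The shift depends on letter class: consonant c→n is +11, but vowel a→k is +10. The rule splits by letter class: vowels +10, consonants +11.
For tub: t(cons)+11=e, u(vowel)+10=e, b(cons)+11=m.

eem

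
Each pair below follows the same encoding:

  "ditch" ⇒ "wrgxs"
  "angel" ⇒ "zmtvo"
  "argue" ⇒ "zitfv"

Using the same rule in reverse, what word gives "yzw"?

Each pair mirrors across the alphabet (d↔w, i↔r, t↔g): positions sum to 25. Letters are reflected about the middle of the alphabet (position → 25−position): Atbash.
Undoing it on yzw: y↔b, z↔a, w↔d.

bad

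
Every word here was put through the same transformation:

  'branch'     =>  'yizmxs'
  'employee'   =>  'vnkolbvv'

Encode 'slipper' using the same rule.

Letters are reflected about the middle of the alphabet (position → 25−position): Atbash.
For slipper: s↔h, l↔o, i↔r, p↔k, p↔k, e↔v, r↔i.

horkkvi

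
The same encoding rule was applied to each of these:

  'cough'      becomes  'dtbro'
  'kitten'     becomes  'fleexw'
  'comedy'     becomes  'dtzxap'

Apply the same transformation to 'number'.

wbzgxk

c(2)→d(3) and o(14)→t(19) fit y≡23x+9 (mod 26); the inverse of 23 mod 26 is 17. This is an affine cipher: with a=0,…,z=25, each position x becomes (23x+9) mod 26.
Applying it to number: n(13)→23·13+9≡22=w; u(20)→23·20+9≡1=b; m(12)→23·12+9≡25=z; b(1)→23·1+9≡6=g; e(4)→23·4+9≡23=x; r(17)→23·17+9≡10=k (all mod 26).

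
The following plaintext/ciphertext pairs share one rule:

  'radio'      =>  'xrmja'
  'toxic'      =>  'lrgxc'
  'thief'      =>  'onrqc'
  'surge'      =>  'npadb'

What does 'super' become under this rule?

anydb

Read the word backwards and shift each letter +9.
For super: reverse → repus; then shift: r+9=a, e+9=n, p+9=y, u+9=d, s+9=b.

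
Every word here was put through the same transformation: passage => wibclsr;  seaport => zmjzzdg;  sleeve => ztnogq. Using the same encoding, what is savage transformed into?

The shift increases by 1 at each position, starting from +7: 7, 8, 9, ….
Applying it to savage: s+7=z, a+8=i, v+9=e, a+10=k, g+11=r, e+12=q.

ziekrq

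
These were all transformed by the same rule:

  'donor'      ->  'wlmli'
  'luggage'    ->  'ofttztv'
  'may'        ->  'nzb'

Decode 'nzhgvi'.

master

Each pair mirrors across the alphabet (d↔w, o↔l, n↔m): positions sum to 25. Letters are reflected about the middle of the alphabet (position → 25−position): Atbash.
Decoding nzhgvi: n↔m, z↔a, h↔s, g↔t, v↔e, i↔r.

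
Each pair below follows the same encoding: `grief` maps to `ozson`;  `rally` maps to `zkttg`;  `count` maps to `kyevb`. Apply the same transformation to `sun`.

aev

The shift depends on letter class: consonant g→o is +8, but vowel i→s is +10. The rule splits by letter class: vowels +10, consonants +8.
Applying it to sun: s(cons)+8=a, u(vowel)+10=e, n(cons)+8=v.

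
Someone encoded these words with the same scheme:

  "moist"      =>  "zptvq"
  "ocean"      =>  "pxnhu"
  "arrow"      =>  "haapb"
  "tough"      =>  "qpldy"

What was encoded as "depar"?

m(12)→z(25) and o(14)→p(15) fit y≡21x+7 (mod 26); the inverse of 21 mod 26 is 5. Each letter's alphabet position (a=0..z=25) is mapped through 21·x+7 mod 26 — an affine cipher.
Decoding depar: d(3)→5·(3−7)≡6=g; e(4)→5·(4−7)≡11=l; p(15)→5·(15−7)≡14=o; a(0)→5·(0−7)≡17=r; r(17)→5·(17−7)≡24=y (all mod 26).

glory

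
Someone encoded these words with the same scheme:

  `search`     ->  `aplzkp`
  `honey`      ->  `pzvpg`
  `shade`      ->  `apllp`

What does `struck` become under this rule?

abzfks

Two shifts are in play — +11 for a/e/i/o/u, +8 for every other letter.
On struck: s(cons)+8=a, t(cons)+8=b, r(cons)+8=z, u(vowel)+11=f, c(cons)+8=k, k(cons)+8=s.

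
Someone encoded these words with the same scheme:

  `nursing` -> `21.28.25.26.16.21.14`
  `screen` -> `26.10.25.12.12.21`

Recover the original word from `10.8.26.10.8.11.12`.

cascade

Letters become their 1-based position plus 7 (so a→8, b→9, …).
Reversing it on 10.8.26.10.8.11.12: 10→(10−7)÷1=3=c, 8→(8−7)÷1=1=a, 26→(26−7)÷1=19=s, 10→(10−7)÷1=3=c, 8→(8−7)÷1=1=a, 11→(11−7)÷1=4=d, 12→(12−7)÷1=5=e.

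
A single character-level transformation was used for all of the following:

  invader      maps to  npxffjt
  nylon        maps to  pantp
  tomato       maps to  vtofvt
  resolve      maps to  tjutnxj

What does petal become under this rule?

rjvfn

The shift depends on letter class: consonant n→p is +2, but vowel i→n is +5. Vowels shift forward by 5 and consonants shift forward by 2.
Applying it to petal: p(cons)+2=r, e(vowel)+5=j, t(cons)+2=v, a(vowel)+5=f, l(cons)+2=n.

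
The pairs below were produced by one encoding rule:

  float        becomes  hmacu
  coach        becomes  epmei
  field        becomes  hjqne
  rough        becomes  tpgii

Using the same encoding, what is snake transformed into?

Shifts by position in float: pos 0: f→h (+2), pos 1: l→m (+1), pos 2: o→a (+12), pos 3: a→c (+2), pos 4: t→u (+1) — repeating every 3. The shifts repeat in a cycle of length 3: positions 0,1,… shift by +2, +1, +12, then the pattern repeats.
Applying it to snake: s+2=u, n+1=o, a+12=m, k+2=m, e+1=f.

uommf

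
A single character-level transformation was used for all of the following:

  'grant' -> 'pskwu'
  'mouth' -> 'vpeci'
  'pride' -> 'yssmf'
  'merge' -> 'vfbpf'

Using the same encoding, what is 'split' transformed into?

Shifts by position in grant: pos 0: g→p (+9), pos 1: r→s (+1), pos 2: a→k (+10), pos 3: n→w (+9), pos 4: t→u (+1) — repeating every 3. It's a Vigenère-style cipher with numeric key [9,1,10]: position i shifts by key[i mod 3].
For split: s+9=b, p+1=q, l+10=v, i+9=r, t+1=u.

bqvru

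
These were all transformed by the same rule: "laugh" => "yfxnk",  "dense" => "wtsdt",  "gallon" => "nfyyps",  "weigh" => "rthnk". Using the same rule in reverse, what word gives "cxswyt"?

bundle

l(11)→y(24) and a(0)→f(5) fit y≡23x+5 (mod 26); the inverse of 23 mod 26 is 17. This is an affine cipher: with a=0,…,z=25, each position x becomes (23x+5) mod 26.
Reversing it on cxswyt: c(2)→17·(2−5)≡1=b; x(23)→17·(23−5)≡20=u; s(18)→17·(18−5)≡13=n; w(22)→17·(22−5)≡3=d; y(24)→17·(24−5)≡11=l; t(19)→17·(19−5)≡4=e (all mod 26).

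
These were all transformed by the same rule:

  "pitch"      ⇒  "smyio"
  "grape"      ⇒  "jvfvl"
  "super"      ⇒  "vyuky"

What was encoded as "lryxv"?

In pitch: p→s is +3, i→m is +4, t→y is +5, c→i is +6 — the shift increases by 1 each position. Each letter shifts forward by (position + 3), i.e. 3, 4, 5, … — the shift grows by one for each successive letter.
Reversing it on lryxv: l−3=i, r−4=n, y−5=t, x−6=r, v−7=o.

intro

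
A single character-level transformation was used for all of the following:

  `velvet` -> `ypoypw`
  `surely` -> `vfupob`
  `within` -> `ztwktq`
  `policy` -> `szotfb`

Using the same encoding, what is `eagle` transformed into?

Vowels shift forward by 11 and consonants shift forward by 3.
On eagle: e(vowel)+11=p, a(vowel)+11=l, g(cons)+3=j, l(cons)+3=o, e(vowel)+11=p.

pljop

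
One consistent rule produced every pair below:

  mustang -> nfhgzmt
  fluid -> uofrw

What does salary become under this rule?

Each pair mirrors across the alphabet (m↔n, u↔f, s↔h): positions sum to 25. Letters are reflected about the middle of the alphabet (position → 25−position): Atbash.
For salary: s↔h, a↔z, l↔o, a↔z, r↔i, y↔b.

hzozib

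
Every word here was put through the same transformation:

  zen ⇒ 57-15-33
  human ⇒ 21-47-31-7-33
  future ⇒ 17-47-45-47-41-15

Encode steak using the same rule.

43-45-15-7-27

With a=1..z=26, the number is 2·pos + 5.
Applying it to steak: s=19→43, t=20→45, e=5→15, a=1→7, k=11→27.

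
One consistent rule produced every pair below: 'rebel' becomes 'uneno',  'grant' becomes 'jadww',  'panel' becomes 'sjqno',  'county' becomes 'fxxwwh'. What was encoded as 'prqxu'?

A repeating key of period 2 is used — shifts +3, +9 over and over.
Decoding prqxu: p−3=m, r−9=i, q−3=n, x−9=o, u−3=r.

minor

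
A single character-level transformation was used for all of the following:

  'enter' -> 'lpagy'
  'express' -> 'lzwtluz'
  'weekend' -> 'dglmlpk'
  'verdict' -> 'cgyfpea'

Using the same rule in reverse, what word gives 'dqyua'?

Shifts by position in enter: pos 0: e→l (+7), pos 1: n→p (+2), pos 2: t→a (+7), pos 3: e→g (+2) — repeating every 2. It's a Vigenère-style cipher with numeric key [7,2]: position i shifts by key[i mod 2].
Decoding dqyua: d−7=w, q−2=o, y−7=r, u−2=s, a−7=t.

worst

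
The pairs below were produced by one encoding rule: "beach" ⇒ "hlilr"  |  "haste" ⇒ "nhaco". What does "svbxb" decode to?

motor

In beach: b→h is +6, e→l is +7, a→i is +8, c→l is +9 — the shift increases by 1 each position. Each letter shifts forward by (position + 6), i.e. 6, 7, 8, … — the shift grows by one for each successive letter.
Reversing it on svbxb: s−6=m, v−7=o, b−8=t, x−9=o, b−10=r.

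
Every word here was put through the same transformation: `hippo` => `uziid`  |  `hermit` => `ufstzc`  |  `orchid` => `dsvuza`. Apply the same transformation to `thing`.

h(7)→u(20) and i(8)→z(25) fit y≡5x+11 (mod 26); the inverse of 5 mod 26 is 21. Treating letters as 0–25, the rule is x ↦ 5x + 11 (mod 26).
On thing: t(19)→5·19+11≡2=c; h(7)→5·7+11≡20=u; i(8)→5·8+11≡25=z; n(13)→5·13+11≡24=y; g(6)→5·6+11≡15=p (all mod 26).

cuzyp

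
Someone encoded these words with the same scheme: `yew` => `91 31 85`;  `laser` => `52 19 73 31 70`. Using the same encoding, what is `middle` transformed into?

55 43 28 28 52 31

y(#25)→91 and e(#5)→31: differences scale by 3, so n = 3·pos + 16. Each letter becomes 3×(its alphabet position, a=1..z=26) + 16.
For middle: m=13→55, i=9→43, d=4→28, d=4→28, l=12→52, e=5→31.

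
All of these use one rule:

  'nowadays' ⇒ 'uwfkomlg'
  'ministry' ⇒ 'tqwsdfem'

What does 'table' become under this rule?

aikvp

In nowadays: n→u is +7, o→w is +8, w→f is +9, a→k is +10 — the shift increases by 1 each position. Letter i (0-indexed) is shifted by i+7, so successive shifts are 7, 8, 9, ….
On table: t+7=a, a+8=i, b+9=k, l+10=v, e+11=p.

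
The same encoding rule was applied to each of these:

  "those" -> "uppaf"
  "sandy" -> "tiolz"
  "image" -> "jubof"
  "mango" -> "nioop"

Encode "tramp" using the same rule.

Shifts by position in those: pos 0: t→u (+1), pos 1: h→p (+8), pos 2: o→p (+1), pos 3: s→a (+8) — repeating every 2. It's a Vigenère-style cipher with numeric key [1,8]: position i shifts by key[i mod 2].
Applying it to tramp: t+1=u, r+8=z, a+1=b, m+8=u, p+1=q.

uzbuq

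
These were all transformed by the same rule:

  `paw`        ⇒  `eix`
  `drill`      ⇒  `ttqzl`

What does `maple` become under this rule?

The output letters match the input read backwards, each shifted +8: paw reversed is wap. Two steps: reverse the string, then apply a Caesar shift of +8.
For maple: reverse → elpam; then shift: e+8=m, l+8=t, p+8=x, a+8=i, m+8=u.

mtxiu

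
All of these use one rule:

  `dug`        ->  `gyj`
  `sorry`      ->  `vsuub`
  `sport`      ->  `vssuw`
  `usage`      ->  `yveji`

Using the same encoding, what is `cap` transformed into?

Two shifts are in play — +4 for a/e/i/o/u, +3 for every other letter.
Applying it to cap: c(cons)+3=f, a(vowel)+4=e, p(cons)+3=s.

fes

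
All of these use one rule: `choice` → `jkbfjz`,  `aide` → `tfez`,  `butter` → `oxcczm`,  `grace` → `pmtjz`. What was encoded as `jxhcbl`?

c(2)→j(9) and h(7)→k(10) fit y≡21x+19 (mod 26); the inverse of 21 mod 26 is 5. Treating letters as 0–25, the rule is x ↦ 21x + 19 (mod 26).
Undoing it on jxhcbl: j(9)→5·(9−19)≡2=c; x(23)→5·(23−19)≡20=u; h(7)→5·(7−19)≡18=s; c(2)→5·(2−19)≡19=t; b(1)→5·(1−19)≡14=o; l(11)→5·(11−19)≡12=m (all mod 26).

custom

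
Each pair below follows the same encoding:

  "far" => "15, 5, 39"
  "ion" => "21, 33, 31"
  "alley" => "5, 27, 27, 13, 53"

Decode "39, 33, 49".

f(#6)→15 and a(#1)→5: differences scale by 2, so n = 2·pos + 3. Each letter becomes 2×(its alphabet position, a=1..z=26) + 3.
Reversing it on 39, 33, 49: 39→(39−3)÷2=18=r, 33→(33−3)÷2=15=o, 49→(49−3)÷2=23=w.

row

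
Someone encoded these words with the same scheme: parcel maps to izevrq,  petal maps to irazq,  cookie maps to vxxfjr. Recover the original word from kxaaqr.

bottle

Each letter's alphabet position (a=0..z=25) is mapped through 11·x+25 mod 26 — an affine cipher.
Undoing it on kxaaqr: k(10)→19·(10−25)≡1=b; x(23)→19·(23−25)≡14=o; a(0)→19·(0−25)≡19=t; a(0)→19·(0−25)≡19=t; q(16)→19·(16−25)≡11=l; r(17)→19·(17−25)≡4=e (all mod 26).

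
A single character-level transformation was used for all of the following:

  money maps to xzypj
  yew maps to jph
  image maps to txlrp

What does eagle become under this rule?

Compare letters: m→x is +11, o→z is +11, n→y is +11 — a constant shift. Each letter is shifted forward by 11 in the alphabet (a Caesar shift of +11).
Applying it to eagle: e+11=p, a+11=l, g+11=r, l+11=w, e+11=p.

plrwp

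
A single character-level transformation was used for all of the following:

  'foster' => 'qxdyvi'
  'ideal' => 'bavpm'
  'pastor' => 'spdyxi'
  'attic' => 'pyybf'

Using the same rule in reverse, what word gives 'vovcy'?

event

Treating letters as 0–25, the rule is x ↦ 21x + 15 (mod 26).
Reversing it on vovcy: v(21)→5·(21−15)≡4=e; o(14)→5·(14−15)≡21=v; v(21)→5·(21−15)≡4=e; c(2)→5·(2−15)≡13=n; y(24)→5·(24−15)≡19=t (all mod 26).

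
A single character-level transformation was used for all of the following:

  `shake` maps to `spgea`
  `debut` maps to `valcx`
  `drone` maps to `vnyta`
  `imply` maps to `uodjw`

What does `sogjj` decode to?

s(18)→s(18) and h(7)→p(15) fit y≡5x+6 (mod 26); the inverse of 5 mod 26 is 21. Each letter's alphabet position (a=0..z=25) is mapped through 5·x+6 mod 26 — an affine cipher.
Undoing it on sogjj: s(18)→21·(18−6)≡18=s; o(14)→21·(14−6)≡12=m; g(6)→21·(6−6)≡0=a; j(9)→21·(9−6)≡11=l; j(9)→21·(9−6)≡11=l (all mod 26).

small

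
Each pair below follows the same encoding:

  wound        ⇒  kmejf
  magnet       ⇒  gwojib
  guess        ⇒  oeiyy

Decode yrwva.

shark

This is an affine cipher: with a=0,…,z=25, each position x becomes (3x+22) mod 26.
Undoing it on yrwva: y(24)→9·(24−22)≡18=s; r(17)→9·(17−22)≡7=h; w(22)→9·(22−22)≡0=a; v(21)→9·(21−22)≡17=r; a(0)→9·(0−22)≡10=k (all mod 26).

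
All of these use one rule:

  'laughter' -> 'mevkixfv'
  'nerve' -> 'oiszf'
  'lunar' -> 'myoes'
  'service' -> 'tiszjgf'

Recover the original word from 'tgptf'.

scope

The shifts repeat in a cycle of length 2: positions 0,1,… shift by +1, +4, then the pattern repeats.
Undoing it on tgptf: t−1=s, g−4=c, p−1=o, t−4=p, f−1=e.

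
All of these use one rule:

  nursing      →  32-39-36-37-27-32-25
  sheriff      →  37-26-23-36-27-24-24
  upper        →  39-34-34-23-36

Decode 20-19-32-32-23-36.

Letters become their 1-based position plus 18 (so a→19, b→20, …).
Undoing it on 20-19-32-32-23-36: 20→(20−18)÷1=2=b, 19→(19−18)÷1=1=a, 32→(32−18)÷1=14=n, 32→(32−18)÷1=14=n, 23→(23−18)÷1=5=e, 36→(36−18)÷1=18=r.

banner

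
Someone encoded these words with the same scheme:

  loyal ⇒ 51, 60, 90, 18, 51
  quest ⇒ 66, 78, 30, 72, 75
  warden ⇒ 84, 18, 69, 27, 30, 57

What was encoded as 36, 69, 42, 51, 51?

l(#12)→51 and o(#15)→60: differences scale by 3, so n = 3·pos + 15. Each letter becomes 3×(its alphabet position, a=1..z=26) + 15.
Decoding 36, 69, 42, 51, 51: 36→(36−15)÷3=7=g, 69→(69−15)÷3=18=r, 42→(42−15)÷3=9=i, 51→(51−15)÷3=12=l, 51→(51−15)÷3=12=l.

grill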